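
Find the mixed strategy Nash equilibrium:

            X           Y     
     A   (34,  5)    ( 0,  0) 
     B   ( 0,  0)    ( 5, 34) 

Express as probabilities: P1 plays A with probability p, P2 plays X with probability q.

p = 0.8718, q = 0.1282

Work:
Find probabilities that make opponent indifferent:
P2 chooses q to make P1 indifferent between A and B
P1 chooses p to make P2 indifferent between X and Y
Mixed NE: P1 plays (A: 0.8718, B: 0.1282), P2 plays (X: 0.1282, Y: 0.8718)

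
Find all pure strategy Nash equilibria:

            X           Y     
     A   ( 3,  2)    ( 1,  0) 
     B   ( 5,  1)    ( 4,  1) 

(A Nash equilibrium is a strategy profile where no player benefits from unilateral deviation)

Nash equilibrium: (B, X), (B, Y)

Work:
Best responses:
  P1 vs X: payoffs [3, 5] → best response B (payoff 5)
  P1 vs Y: payoffs [1, 4] → best response B (payoff 4)
  P2 vs A: payoffs [2, 0] → best response X (payoff 2)
  P2 vs B: payoffs [1, 1] → best response X/Y (payoff 1)
Mutual best responses: (B,X), (B,Y) → Nash equilibria.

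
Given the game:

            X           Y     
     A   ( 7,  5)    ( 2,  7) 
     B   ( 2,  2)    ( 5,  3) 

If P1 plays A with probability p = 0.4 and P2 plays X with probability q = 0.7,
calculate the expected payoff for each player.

E[P1] = 3.94, E[P2] = 3.62

Work:
E[P1] = p·q·π₁(A,X) + p·(1-q)·π₁(A,Y) + (1-p)·q·π₁(B,X) + (1-p)·(1-q)·π₁(B,Y)
= 0.4·0.7·7 + 0.4·0.3·2 + 0.6·0.7·2 + 0.6·0.3·5
= 3.94

E[P2] = 3.62 (similar calculation)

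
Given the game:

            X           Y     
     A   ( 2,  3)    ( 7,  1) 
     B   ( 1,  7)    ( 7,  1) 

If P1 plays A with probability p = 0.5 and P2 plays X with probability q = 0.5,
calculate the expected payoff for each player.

E[P1] = 4.25, E[P2] = 3.0

Work:
E[P1] = p·q·π₁(A,X) + p·(1-q)·π₁(A,Y) + (1-p)·q·π₁(B,X) + (1-p)·(1-q)·π₁(B,Y)
= 0.5·0.5·2 + 0.5·0.5·7 + 0.5·0.5·1 + 0.5·0.5·7
= 4.25

E[P2] = 3.0 (similar calculation)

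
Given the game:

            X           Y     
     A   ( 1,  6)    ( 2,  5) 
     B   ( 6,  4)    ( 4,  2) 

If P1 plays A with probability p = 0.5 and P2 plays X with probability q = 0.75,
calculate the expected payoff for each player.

E[P1] = 3.375, E[P2] = 4.625

Work:
E[P1] = p·q·π₁(A,X) + p·(1-q)·π₁(A,Y) + (1-p)·q·π₁(B,X) + (1-p)·(1-q)·π₁(B,Y)
= 0.5·0.75·1 + 0.5·0.25·2 + 0.5·0.75·6 + 0.5·0.25·4
= 3.375

E[P2] = 4.625 (similar calculation)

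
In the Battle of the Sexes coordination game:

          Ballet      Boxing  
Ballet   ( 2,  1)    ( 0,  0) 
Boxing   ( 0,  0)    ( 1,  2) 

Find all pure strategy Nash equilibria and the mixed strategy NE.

Pure NE: (Ballet, Ballet) and (Boxing, Boxing); Mixed NE: p = 0.6667, q = 0.3333

Work:
Check pure NE:
(Ballet, Ballet): (2, 1) - no unilateral deviation beneficial
(Boxing, Boxing): (1, 2) - no unilateral deviation beneficial
Mixed NE: P1 plays Ballet with p = 0.6667, P2 plays Ballet with q = 0.3333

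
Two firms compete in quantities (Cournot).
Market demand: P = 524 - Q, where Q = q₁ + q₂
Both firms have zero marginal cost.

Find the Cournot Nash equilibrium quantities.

q₁* = q₂* = 174.67; P* = 174.67

Work:
Profit: π_i = P·q_i = (a - q_i - q_j)·q_i
FOC: ∂π_i/∂q_i = a - 2q_i - q_j = 0
Reaction function: q_i = (524 - q_j)/2
Symmetry: q* = 524/3 = 174.67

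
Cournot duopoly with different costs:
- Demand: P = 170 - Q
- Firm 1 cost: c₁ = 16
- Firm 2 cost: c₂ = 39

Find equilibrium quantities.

q₁* = 59.0, q₂* = 36.0

Work:
Reaction: q₁ = (170 - 16 - q₂)/2
Reaction: q₂ = (170 - 39 - q₁)/2
Solve simultaneously:
q₁* = (170 - 2×16 + 39)/3 = 59.0
q₂* = (170 - 2×39 + 16)/3 = 36.0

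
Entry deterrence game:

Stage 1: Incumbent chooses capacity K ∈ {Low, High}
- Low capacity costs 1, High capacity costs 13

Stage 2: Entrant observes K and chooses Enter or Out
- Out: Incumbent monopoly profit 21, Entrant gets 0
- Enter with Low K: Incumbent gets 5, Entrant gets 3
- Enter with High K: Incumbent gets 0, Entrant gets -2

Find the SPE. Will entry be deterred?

SPE: (High, Enter|Low, Out|High); Entry deterred. Incumbent net profit = 8

Work:
After Low K: Entrant enters (3 > 0)
After High K: Entrant stays out (-2 < 0)
Incumbent: Low → 5−1=4, High → 21−13=8
Incumbent chooses High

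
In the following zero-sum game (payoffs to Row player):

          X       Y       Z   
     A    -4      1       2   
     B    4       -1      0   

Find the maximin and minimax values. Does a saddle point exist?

Maximin = -1, Minimax = 1, Saddle: False

Work:
Row minimums: [-4, -1] → maximin = -1
Column maximums: [4, 1, 2] → minimax = 1
No saddle point (maximin ≠ minimax). Mixed strategy needed.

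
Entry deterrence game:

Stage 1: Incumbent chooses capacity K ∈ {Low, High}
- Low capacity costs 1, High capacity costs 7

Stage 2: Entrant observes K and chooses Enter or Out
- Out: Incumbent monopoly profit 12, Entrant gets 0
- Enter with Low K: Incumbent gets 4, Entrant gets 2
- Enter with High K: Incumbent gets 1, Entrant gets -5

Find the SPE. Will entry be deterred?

SPE: (High, Enter|Low, Out|High); Entry deterred. Incumbent net profit = 5

Work:
After Low K: Entrant enters (2 > 0)
After High K: Entrant stays out (-5 < 0)
Incumbent: Low → 4−1=3, High → 12−7=5
Incumbent chooses High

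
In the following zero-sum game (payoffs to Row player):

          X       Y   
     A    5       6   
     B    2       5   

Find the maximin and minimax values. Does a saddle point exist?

Maximin = 5, Minimax = 5, Saddle: True

Work:
Row minimums: [5, 2] → maximin = 5
Column maximums: [5, 6] → minimax = 5
Saddle point exists! Game value = 5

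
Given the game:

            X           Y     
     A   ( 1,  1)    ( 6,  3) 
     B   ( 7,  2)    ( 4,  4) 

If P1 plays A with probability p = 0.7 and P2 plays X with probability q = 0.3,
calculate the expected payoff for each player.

E[P1] = 4.62, E[P2] = 2.7

Work:
E[P1] = p·q·π₁(A,X) + p·(1-q)·π₁(A,Y) + (1-p)·q·π₁(B,X) + (1-p)·(1-q)·π₁(B,Y)
= 0.7·0.3·1 + 0.7·0.7·6 + 0.3·0.3·7 + 0.3·0.7·4
= 4.62

E[P2] = 2.7 (similar calculation)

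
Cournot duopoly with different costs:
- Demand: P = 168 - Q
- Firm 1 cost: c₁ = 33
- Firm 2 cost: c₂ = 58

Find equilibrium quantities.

q₁* = 53.33, q₂* = 28.33

Work:
Reaction: q₁ = (168 - 33 - q₂)/2
Reaction: q₂ = (168 - 58 - q₁)/2
Solve simultaneously:
q₁* = (168 - 2×33 + 58)/3 = 53.33
q₂* = (168 - 2×58 + 33)/3 = 28.33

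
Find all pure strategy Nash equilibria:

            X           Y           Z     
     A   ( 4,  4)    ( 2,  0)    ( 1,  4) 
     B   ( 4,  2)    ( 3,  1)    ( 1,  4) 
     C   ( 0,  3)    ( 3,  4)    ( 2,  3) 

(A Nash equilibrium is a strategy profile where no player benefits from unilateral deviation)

Nash equilibrium: (A, X), (C, Y)

Work:
Best responses:
  P1 vs X: payoffs [4, 4, 0] → best response A/B (payoff 4)
  P1 vs Y: payoffs [2, 3, 3] → best response B/C (payoff 3)
  P1 vs Z: payoffs [1, 1, 2] → best response C (payoff 2)
  P2 vs A: payoffs [4, 0, 4] → best response X/Z (payoff 4)
  P2 vs B: payoffs [2, 1, 4] → best response Z (payoff 4)
  P2 vs C: payoffs [3, 4, 3] → best response Y (payoff 4)
Mutual best responses: (A,X), (C,Y) → Nash equilibria.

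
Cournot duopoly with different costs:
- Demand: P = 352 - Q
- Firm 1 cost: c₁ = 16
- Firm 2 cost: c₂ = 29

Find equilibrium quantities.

q₁* = 116.33, q₂* = 103.33

Work:
Reaction: q₁ = (352 - 16 - q₂)/2
Reaction: q₂ = (352 - 29 - q₁)/2
Solve simultaneously:
q₁* = (352 - 2×16 + 29)/3 = 116.33
q₂* = (352 - 2×29 + 16)/3 = 103.33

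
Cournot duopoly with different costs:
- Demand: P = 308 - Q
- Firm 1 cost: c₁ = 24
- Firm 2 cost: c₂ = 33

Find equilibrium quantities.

q₁* = 97.67, q₂* = 88.67

Work:
Reaction: q₁ = (308 - 24 - q₂)/2
Reaction: q₂ = (308 - 33 - q₁)/2
Solve simultaneously:
q₁* = (308 - 2×24 + 33)/3 = 97.67
q₂* = (308 - 2×33 + 24)/3 = 88.67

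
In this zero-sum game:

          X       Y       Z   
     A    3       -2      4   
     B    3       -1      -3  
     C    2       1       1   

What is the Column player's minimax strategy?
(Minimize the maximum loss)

Column should play Y, value = 1

Work:
Column player minimizes Row's maximum payoff:
Column X: max payoff to Row = 3
Column Y: max payoff to Row = 1
Column Z: max payoff to Row = 4
Minimum is 1, achieved by column Y.
Minimax strategy: Y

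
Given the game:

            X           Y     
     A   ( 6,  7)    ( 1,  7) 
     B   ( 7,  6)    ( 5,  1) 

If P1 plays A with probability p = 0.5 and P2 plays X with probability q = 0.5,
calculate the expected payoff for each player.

E[P1] = 4.75, E[P2] = 5.25

Work:
E[P1] = p·q·π₁(A,X) + p·(1-q)·π₁(A,Y) + (1-p)·q·π₁(B,X) + (1-p)·(1-q)·π₁(B,Y)
= 0.5·0.5·6 + 0.5·0.5·1 + 0.5·0.5·7 + 0.5·0.5·5
= 4.75

E[P2] = 5.25 (similar calculation)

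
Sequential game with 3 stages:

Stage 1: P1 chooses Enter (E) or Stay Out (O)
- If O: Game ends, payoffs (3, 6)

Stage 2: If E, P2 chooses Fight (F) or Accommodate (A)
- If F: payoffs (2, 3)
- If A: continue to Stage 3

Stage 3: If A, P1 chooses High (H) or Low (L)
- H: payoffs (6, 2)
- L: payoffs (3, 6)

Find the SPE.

SPE: (O, F, H); Outcome (3, 6)

Work:
Stage 3: P1 chooses H (6 vs 3)
Stage 2: P2: F->3, A->2 (anticipating H). Choose F
Stage 1: P1: O->3, E->2 (anticipating F, H). Choose O
SPE path: O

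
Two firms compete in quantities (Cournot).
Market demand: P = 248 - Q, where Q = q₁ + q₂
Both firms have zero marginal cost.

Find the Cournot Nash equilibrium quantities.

q₁* = q₂* = 82.67; P* = 82.67

Work:
Profit: π_i = P·q_i = (a - q_i - q_j)·q_i
FOC: ∂π_i/∂q_i = a - 2q_i - q_j = 0
Reaction function: q_i = (248 - q_j)/2
Symmetry: q* = 248/3 = 82.67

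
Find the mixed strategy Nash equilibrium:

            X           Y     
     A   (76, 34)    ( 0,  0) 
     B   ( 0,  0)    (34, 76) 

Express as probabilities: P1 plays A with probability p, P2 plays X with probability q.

p = 0.6909, q = 0.3091

Work:
Find probabilities that make opponent indifferent:
P2 chooses q to make P1 indifferent between A and B
P1 chooses p to make P2 indifferent between X and Y
Mixed NE: P1 plays (A: 0.6909, B: 0.3091), P2 plays (X: 0.3091, Y: 0.6909)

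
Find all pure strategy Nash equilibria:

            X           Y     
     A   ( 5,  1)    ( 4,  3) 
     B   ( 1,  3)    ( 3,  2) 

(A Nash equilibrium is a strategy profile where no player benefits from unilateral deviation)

Nash equilibrium: (A, Y)

Work:
Best responses:
  P1 vs X: payoffs [5, 1] → best response A (payoff 5)
  P1 vs Y: payoffs [4, 3] → best response A (payoff 4)
  P2 vs A: payoffs [1, 3] → best response Y (payoff 3)
  P2 vs B: payoffs [3, 2] → best response X (payoff 3)
Mutual best responses: (A,Y) → Nash equilibria.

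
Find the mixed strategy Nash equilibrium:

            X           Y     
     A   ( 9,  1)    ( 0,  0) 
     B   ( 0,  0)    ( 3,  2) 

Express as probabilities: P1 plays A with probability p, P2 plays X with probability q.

p = 0.6667, q = 0.25

Work:
Find probabilities that make opponent indifferent:
P2 chooses q to make P1 indifferent between A and B
P1 chooses p to make P2 indifferent between X and Y
Mixed NE: P1 plays (A: 0.6667, B: 0.3333), P2 plays (X: 0.25, Y: 0.75)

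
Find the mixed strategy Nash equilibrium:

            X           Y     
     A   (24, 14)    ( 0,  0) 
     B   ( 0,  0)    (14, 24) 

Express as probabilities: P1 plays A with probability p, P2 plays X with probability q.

p = 0.6316, q = 0.3684

Work:
Find probabilities that make opponent indifferent:
P2 chooses q to make P1 indifferent between A and B
P1 chooses p to make P2 indifferent between X and Y
Mixed NE: P1 plays (A: 0.6316, B: 0.3684), P2 plays (X: 0.3684, Y: 0.6316)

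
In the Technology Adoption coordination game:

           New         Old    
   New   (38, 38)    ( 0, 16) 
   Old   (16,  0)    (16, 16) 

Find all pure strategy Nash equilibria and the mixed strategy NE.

Pure NE: (New, New) and (Old, Old); Mixed NE: p = 0.4211, q = 0.4211

Work:
Check pure NE:
(New, New): (38, 38) - no unilateral deviation beneficial
(Old, Old): (16, 16) - no unilateral deviation beneficial
Mixed NE: P1 plays New with p = 0.4211, P2 plays New with q = 0.4211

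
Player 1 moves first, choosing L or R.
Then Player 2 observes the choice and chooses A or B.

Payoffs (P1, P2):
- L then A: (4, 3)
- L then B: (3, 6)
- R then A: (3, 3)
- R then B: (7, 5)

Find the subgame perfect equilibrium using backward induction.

P1 plays R, P2 plays B after L and B after R; Payoff (7, 5)

Work:
Backward induction:
After L: P2 chooses B → P1 gets 3
After R: P2 chooses B → P1 gets 7
P1 chooses R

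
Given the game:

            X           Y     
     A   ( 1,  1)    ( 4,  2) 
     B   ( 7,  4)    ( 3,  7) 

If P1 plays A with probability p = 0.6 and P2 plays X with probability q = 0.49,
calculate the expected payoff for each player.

E[P1] = 3.502, E[P2] = 3.118

Work:
E[P1] = p·q·π₁(A,X) + p·(1-q)·π₁(A,Y) + (1-p)·q·π₁(B,X) + (1-p)·(1-q)·π₁(B,Y)
= 0.6·0.49·1 + 0.6·0.51·4 + 0.4·0.49·7 + 0.4·0.51·3
= 3.502

E[P2] = 3.118 (similar calculation)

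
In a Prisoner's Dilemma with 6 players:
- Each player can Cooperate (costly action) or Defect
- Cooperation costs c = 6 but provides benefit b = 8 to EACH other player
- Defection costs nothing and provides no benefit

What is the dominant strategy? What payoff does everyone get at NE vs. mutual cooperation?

Dominant: Defect; NE payoff = 0; Coop payoff = 34

Work:
Defect dominates (saves cost c = 6, benefit to others is external)
NE: All defect → everyone gets 0
If all cooperate: each receives (5)×8 - 6 = 34
Social dilemma: 34 > 0 but NE gives 0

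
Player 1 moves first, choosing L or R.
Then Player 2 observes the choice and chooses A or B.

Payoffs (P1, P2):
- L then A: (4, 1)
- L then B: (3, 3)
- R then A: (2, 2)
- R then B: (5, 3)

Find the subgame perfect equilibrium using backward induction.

P1 plays R, P2 plays B after L and B after R; Payoff (5, 3)

Work:
Backward induction:
After L: P2 chooses B → P1 gets 3
After R: P2 chooses B → P1 gets 5
P1 chooses R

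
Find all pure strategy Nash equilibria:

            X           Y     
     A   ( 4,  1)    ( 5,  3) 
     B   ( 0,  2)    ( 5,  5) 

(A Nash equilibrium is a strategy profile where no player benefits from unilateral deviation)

Nash equilibrium: (A, Y), (B, Y)

Work:
Best responses:
  P1 vs X: payoffs [4, 0] → best response A (payoff 4)
  P1 vs Y: payoffs [5, 5] → best response A/B (payoff 5)
  P2 vs A: payoffs [1, 3] → best response Y (payoff 3)
  P2 vs B: payoffs [2, 5] → best response Y (payoff 5)
Mutual best responses: (A,Y), (B,Y) → Nash equilibria.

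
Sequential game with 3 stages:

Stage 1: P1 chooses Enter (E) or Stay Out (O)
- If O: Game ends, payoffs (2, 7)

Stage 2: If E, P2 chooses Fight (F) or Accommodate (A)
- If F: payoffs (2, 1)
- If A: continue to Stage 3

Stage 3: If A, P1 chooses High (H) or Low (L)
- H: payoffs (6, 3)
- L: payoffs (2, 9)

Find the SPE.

SPE: (E, A, H); Outcome (6, 3)

Work:
Stage 3: P1 chooses H (6 vs 2)
Stage 2: P2: F->1, A->3 (anticipating H). Choose A
Stage 1: P1: O->2, E->6 (anticipating A, H). Choose E
SPE path: E -> A -> H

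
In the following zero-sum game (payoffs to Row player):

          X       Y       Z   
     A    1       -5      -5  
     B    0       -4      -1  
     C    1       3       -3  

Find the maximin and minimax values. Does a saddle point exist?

Maximin = -3, Minimax = -1, Saddle: False

Work:
Row minimums: [-5, -4, -3] → maximin = -3
Column maximums: [1, 3, -1] → minimax = -1
No saddle point (maximin ≠ minimax). Mixed strategy needed.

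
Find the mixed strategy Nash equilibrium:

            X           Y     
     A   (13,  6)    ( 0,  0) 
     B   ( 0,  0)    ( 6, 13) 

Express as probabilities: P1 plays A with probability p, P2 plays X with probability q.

p = 0.6842, q = 0.3158

Work:
Find probabilities that make opponent indifferent:
P2 chooses q to make P1 indifferent between A and B
P1 chooses p to make P2 indifferent between X and Y
Mixed NE: P1 plays (A: 0.6842, B: 0.3158), P2 plays (X: 0.3158, Y: 0.6842)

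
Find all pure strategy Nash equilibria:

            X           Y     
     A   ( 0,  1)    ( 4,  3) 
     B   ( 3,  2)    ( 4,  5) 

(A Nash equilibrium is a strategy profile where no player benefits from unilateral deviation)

Nash equilibrium: (A, Y), (B, Y)

Work:
Best responses:
  P1 vs X: payoffs [0, 3] → best response B (payoff 3)
  P1 vs Y: payoffs [4, 4] → best response A/B (payoff 4)
  P2 vs A: payoffs [1, 3] → best response Y (payoff 3)
  P2 vs B: payoffs [2, 5] → best response Y (payoff 5)
Mutual best responses: (A,Y), (B,Y) → Nash equilibria.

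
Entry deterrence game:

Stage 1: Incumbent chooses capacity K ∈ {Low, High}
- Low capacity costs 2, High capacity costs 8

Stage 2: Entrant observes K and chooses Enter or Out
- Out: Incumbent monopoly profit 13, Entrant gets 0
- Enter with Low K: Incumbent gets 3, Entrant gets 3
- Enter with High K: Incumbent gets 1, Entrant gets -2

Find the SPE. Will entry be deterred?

SPE: (High, Enter|Low, Out|High); Entry deterred. Incumbent net profit = 5

Work:
After Low K: Entrant enters (3 > 0)
After High K: Entrant stays out (-2 < 0)
Incumbent: Low → 3−2=1, High → 13−8=5
Incumbent chooses High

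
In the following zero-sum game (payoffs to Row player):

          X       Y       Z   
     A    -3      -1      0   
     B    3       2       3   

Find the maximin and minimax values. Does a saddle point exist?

Maximin = 2, Minimax = 2, Saddle: True

Work:
Row minimums: [-3, 2] → maximin = 2
Column maximums: [3, 2, 3] → minimax = 2
Saddle point exists! Game value = 2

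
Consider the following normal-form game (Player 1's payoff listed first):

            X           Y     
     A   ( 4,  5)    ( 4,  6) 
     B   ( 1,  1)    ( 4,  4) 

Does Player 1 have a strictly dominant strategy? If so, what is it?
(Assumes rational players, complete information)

No strictly dominant strategy exists for Player 1

Work:
A strategy strictly dominates another if it gives a strictly higher payoff against every opponent action. Compare each pair of P1's strategies column-by-column:
  A vs B: [4 vs 1, 4 vs 4] → A does not strictly dominate B (column Y: 4 ≤ 4)
  B vs A: [1 vs 4, 4 vs 4] → B does not strictly dominate A (column X: 1 ≤ 4)
No single strategy strictly dominates all others → no strictly dominant strategy.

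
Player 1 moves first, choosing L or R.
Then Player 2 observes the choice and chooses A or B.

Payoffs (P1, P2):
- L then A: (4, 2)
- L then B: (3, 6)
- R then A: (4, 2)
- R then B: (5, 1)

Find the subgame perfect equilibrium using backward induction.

P1 plays R, P2 plays B after L and A after R; Payoff (4, 2)

Work:
Backward induction:
After L: P2 chooses B → P1 gets 3
After R: P2 chooses A → P1 gets 4
P1 chooses R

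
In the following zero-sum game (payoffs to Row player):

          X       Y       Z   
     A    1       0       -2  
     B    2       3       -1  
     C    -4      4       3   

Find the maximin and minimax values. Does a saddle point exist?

Maximin = -1, Minimax = 2, Saddle: False

Work:
Row minimums: [-2, -1, -4] → maximin = -1
Column maximums: [2, 4, 3] → minimax = 2
No saddle point (maximin ≠ minimax). Mixed strategy needed.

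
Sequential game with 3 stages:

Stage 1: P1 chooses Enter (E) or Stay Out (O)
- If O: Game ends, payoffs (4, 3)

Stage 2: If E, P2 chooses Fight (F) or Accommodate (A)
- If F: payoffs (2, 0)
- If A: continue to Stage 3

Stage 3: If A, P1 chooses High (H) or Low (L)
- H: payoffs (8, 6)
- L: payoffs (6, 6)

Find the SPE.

SPE: (E, A, H); Outcome (8, 6)

Work:
Stage 3: P1 chooses H (8 vs 6)
Stage 2: P2: F->0, A->6 (anticipating H). Choose A
Stage 1: P1: O->4, E->8 (anticipating A, H). Choose E
SPE path: E -> A -> H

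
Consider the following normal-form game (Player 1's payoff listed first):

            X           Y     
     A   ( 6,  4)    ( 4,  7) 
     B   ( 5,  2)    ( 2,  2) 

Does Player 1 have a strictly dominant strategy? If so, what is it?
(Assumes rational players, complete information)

Yes, Player 1's strictly dominant strategy is A

Work:
A strategy strictly dominates another if it gives a strictly higher payoff against every opponent action. Compare each pair of P1's strategies column-by-column:
  A vs B: [6 vs 5, 4 vs 2] → A strictly dominates B
  B vs A: [5 vs 6, 2 vs 4] → B does not strictly dominate A (column X: 5 ≤ 6)
A strictly dominates every other strategy → strictly dominant.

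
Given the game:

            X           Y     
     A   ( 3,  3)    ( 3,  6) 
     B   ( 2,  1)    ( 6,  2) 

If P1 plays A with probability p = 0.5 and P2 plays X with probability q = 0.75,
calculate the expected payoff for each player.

E[P1] = 3.0, E[P2] = 2.5

Work:
E[P1] = p·q·π₁(A,X) + p·(1-q)·π₁(A,Y) + (1-p)·q·π₁(B,X) + (1-p)·(1-q)·π₁(B,Y)
= 0.5·0.75·3 + 0.5·0.25·3 + 0.5·0.75·2 + 0.5·0.25·6
= 3.0

E[P2] = 2.5 (similar calculation)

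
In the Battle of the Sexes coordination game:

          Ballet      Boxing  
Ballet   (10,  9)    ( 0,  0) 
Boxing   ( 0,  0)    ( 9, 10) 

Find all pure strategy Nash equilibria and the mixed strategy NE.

Pure NE: (Ballet, Ballet) and (Boxing, Boxing); Mixed NE: p = 0.5263, q = 0.4737

Work:
Check pure NE:
(Ballet, Ballet): (10, 9) - no unilateral deviation beneficial
(Boxing, Boxing): (9, 10) - no unilateral deviation beneficial
Mixed NE: P1 plays Ballet with p = 0.5263, P2 plays Ballet with q = 0.4737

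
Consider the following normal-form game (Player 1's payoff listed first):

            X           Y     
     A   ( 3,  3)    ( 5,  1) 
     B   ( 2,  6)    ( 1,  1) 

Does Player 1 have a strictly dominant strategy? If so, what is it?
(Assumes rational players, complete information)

Yes, Player 1's strictly dominant strategy is A

Work:
A strategy strictly dominates another if it gives a strictly higher payoff against every opponent action. Compare each pair of P1's strategies column-by-column:
  A vs B: [3 vs 2, 5 vs 1] → A strictly dominates B
  B vs A: [2 vs 3, 1 vs 5] → B does not strictly dominate A (column X: 2 ≤ 3)
A strictly dominates every other strategy → strictly dominant.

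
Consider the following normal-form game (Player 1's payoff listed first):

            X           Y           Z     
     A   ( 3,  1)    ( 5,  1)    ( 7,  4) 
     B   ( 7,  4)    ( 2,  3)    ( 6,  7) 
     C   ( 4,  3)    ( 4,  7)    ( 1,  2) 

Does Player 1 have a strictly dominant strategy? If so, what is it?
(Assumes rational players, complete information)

No strictly dominant strategy exists for Player 1

Work:
A strategy strictly dominates another if it gives a strictly higher payoff against every opponent action. Compare each pair of P1's strategies column-by-column:
  A vs B: [3 vs 7, 5 vs 2, 7 vs 6] → A does not strictly dominate B (column X: 3 ≤ 7)
  A vs C: [3 vs 4, 5 vs 4, 7 vs 1] → A does not strictly dominate C (column X: 3 ≤ 4)
  B vs A: [7 vs 3, 2 vs 5, 6 vs 7] → B does not strictly dominate A (column Y: 2 ≤ 5)
  B vs C: [7 vs 4, 2 vs 4, 6 vs 1] → B does not strictly dominate C (column Y: 2 ≤ 4)
  C vs A: [4 vs 3, 4 vs 5, 1 vs 7] → C does not strictly dominate A (column Y: 4 ≤ 5)
  C vs B: [4 vs 7, 4 vs 2, 1 vs 6] → C does not strictly dominate B (column X: 4 ≤ 7)
No single strategy strictly dominates all others → no strictly dominant strategy.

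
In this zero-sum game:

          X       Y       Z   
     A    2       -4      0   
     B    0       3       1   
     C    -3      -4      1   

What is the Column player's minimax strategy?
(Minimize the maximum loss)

Column should play Z, value = 1

Work:
Column player minimizes Row's maximum payoff:
Column X: max payoff to Row = 2
Column Y: max payoff to Row = 3
Column Z: max payoff to Row = 1
Minimum is 1, achieved by column Z.
Minimax strategy: Z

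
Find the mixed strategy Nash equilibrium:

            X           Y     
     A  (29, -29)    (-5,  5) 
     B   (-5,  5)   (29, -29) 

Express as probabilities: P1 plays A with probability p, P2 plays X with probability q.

p = 0.5, q = 0.5

Work:
Find probabilities that make opponent indifferent:
P2 chooses q to make P1 indifferent between A and B
P1 chooses p to make P2 indifferent between X and Y
Mixed NE: P1 plays (A: 0.5, B: 0.5), P2 plays (X: 0.5, Y: 0.5)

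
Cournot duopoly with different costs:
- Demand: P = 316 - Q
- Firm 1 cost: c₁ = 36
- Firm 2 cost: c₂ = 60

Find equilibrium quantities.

q₁* = 101.33, q₂* = 77.33

Work:
Reaction: q₁ = (316 - 36 - q₂)/2
Reaction: q₂ = (316 - 60 - q₁)/2
Solve simultaneously:
q₁* = (316 - 2×36 + 60)/3 = 101.33
q₂* = (316 - 2×60 + 36)/3 = 77.33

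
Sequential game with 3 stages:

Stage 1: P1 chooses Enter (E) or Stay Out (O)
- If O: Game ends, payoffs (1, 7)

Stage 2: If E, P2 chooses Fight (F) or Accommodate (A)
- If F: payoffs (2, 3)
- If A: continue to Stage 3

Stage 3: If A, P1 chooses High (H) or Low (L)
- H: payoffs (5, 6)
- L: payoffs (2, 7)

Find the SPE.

SPE: (E, A, H); Outcome (5, 6)

Work:
Stage 3: P1 chooses H (5 vs 2)
Stage 2: P2: F->3, A->6 (anticipating H). Choose A
Stage 1: P1: O->1, E->5 (anticipating A, H). Choose E
SPE path: E -> A -> H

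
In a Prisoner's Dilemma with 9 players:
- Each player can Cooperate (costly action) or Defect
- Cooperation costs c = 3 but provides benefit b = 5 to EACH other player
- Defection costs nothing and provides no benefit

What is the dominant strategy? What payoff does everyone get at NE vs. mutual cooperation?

Dominant: Defect; NE payoff = 0; Coop payoff = 37

Work:
Defect dominates (saves cost c = 3, benefit to others is external)
NE: All defect → everyone gets 0
If all cooperate: each receives (8)×5 - 3 = 37
Social dilemma: 37 > 0 but NE gives 0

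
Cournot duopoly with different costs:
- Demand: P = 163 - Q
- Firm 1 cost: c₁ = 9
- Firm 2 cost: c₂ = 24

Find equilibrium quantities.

q₁* = 56.33, q₂* = 41.33

Work:
Reaction: q₁ = (163 - 9 - q₂)/2
Reaction: q₂ = (163 - 24 - q₁)/2
Solve simultaneously:
q₁* = (163 - 2×9 + 24)/3 = 56.33
q₂* = (163 - 2×24 + 9)/3 = 41.33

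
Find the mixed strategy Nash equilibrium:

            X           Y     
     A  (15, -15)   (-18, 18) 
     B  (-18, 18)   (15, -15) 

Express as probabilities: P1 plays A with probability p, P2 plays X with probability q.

p = 0.5, q = 0.5

Work:
Find probabilities that make opponent indifferent:
P2 chooses q to make P1 indifferent between A and B
P1 chooses p to make P2 indifferent between X and Y
Mixed NE: P1 plays (A: 0.5, B: 0.5), P2 plays (X: 0.5, Y: 0.5)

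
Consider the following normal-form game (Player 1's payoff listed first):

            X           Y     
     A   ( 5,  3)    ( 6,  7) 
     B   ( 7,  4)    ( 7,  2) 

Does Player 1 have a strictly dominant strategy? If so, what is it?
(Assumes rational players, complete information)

Yes, Player 1's strictly dominant strategy is B

Work:
A strategy strictly dominates another if it gives a strictly higher payoff against every opponent action. Compare each pair of P1's strategies column-by-column:
  A vs B: [5 vs 7, 6 vs 7] → A does not strictly dominate B (column X: 5 ≤ 7)
  B vs A: [7 vs 5, 7 vs 6] → B strictly dominates A
B strictly dominates every other strategy → strictly dominant.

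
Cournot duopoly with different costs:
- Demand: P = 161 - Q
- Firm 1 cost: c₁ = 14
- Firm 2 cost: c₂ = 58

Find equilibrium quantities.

q₁* = 63.67, q₂* = 19.67

Work:
Reaction: q₁ = (161 - 14 - q₂)/2
Reaction: q₂ = (161 - 58 - q₁)/2
Solve simultaneously:
q₁* = (161 - 2×14 + 58)/3 = 63.67
q₂* = (161 - 2×58 + 14)/3 = 19.67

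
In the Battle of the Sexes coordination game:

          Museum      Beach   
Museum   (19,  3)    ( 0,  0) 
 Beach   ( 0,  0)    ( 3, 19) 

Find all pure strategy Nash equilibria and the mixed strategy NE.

Pure NE: (Museum, Museum) and (Beach, Beach); Mixed NE: p = 0.8636, q = 0.1364

Work:
Check pure NE:
(Museum, Museum): (19, 3) - no unilateral deviation beneficial
(Beach, Beach): (3, 19) - no unilateral deviation beneficial
Mixed NE: P1 plays Museum with p = 0.8636, P2 plays Museum with q = 0.1364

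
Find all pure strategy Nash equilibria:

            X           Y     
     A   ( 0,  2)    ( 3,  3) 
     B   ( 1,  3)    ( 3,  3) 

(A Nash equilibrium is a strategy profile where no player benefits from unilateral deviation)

Nash equilibrium: (A, Y), (B, X), (B, Y)

Work:
Best responses:
  P1 vs X: payoffs [0, 1] → best response B (payoff 1)
  P1 vs Y: payoffs [3, 3] → best response A/B (payoff 3)
  P2 vs A: payoffs [2, 3] → best response Y (payoff 3)
  P2 vs B: payoffs [3, 3] → best response X/Y (payoff 3)
Mutual best responses: (A,Y), (B,X), (B,Y) → Nash equilibria.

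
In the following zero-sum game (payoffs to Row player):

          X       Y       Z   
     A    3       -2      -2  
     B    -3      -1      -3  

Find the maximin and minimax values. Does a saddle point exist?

Maximin = -2, Minimax = -2, Saddle: True

Work:
Row minimums: [-2, -3] → maximin = -2
Column maximums: [3, -1, -2] → minimax = -2
Saddle point exists! Game value = -2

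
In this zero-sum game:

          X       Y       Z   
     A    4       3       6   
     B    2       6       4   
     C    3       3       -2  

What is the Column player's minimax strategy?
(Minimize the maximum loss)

Column should play X, value = 4

Work:
Column player minimizes Row's maximum payoff:
Column X: max payoff to Row = 4
Column Y: max payoff to Row = 6
Column Z: max payoff to Row = 6
Minimum is 4, achieved by column X.
Minimax strategy: X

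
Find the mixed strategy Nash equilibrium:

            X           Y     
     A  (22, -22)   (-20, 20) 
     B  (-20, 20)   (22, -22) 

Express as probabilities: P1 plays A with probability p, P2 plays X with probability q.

p = 0.5, q = 0.5

Work:
Find probabilities that make opponent indifferent:
P2 chooses q to make P1 indifferent between A and B
P1 chooses p to make P2 indifferent between X and Y
Mixed NE: P1 plays (A: 0.5, B: 0.5), P2 plays (X: 0.5, Y: 0.5)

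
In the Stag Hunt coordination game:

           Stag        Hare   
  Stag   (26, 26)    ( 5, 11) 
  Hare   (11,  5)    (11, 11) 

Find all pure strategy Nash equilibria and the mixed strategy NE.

Pure NE: (Stag, Stag) and (Hare, Hare); Mixed NE: p = 0.2857, q = 0.2857

Work:
Check pure NE:
(Stag, Stag): (26, 26) - no unilateral deviation beneficial
(Hare, Hare): (11, 11) - no unilateral deviation beneficial
Mixed NE: P1 plays Stag with p = 0.2857, P2 plays Stag with q = 0.2857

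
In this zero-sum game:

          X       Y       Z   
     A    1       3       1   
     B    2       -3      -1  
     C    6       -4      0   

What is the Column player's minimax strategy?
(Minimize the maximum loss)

Column should play Z, value = 1

Work:
Column player minimizes Row's maximum payoff:
Column X: max payoff to Row = 6
Column Y: max payoff to Row = 3
Column Z: max payoff to Row = 1
Minimum is 1, achieved by column Z.
Minimax strategy: Z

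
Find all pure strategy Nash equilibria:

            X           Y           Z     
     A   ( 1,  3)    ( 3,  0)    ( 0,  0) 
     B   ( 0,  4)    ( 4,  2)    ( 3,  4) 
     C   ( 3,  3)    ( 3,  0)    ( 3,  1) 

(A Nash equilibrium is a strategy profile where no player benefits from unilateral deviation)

Nash equilibrium: (B, Z), (C, X)

Work:
Best responses:
  P1 vs X: payoffs [1, 0, 3] → best response C (payoff 3)
  P1 vs Y: payoffs [3, 4, 3] → best response B (payoff 4)
  P1 vs Z: payoffs [0, 3, 3] → best response B/C (payoff 3)
  P2 vs A: payoffs [3, 0, 0] → best response X (payoff 3)
  P2 vs B: payoffs [4, 2, 4] → best response X/Z (payoff 4)
  P2 vs C: payoffs [3, 0, 1] → best response X (payoff 3)
Mutual best responses: (B,Z), (C,X) → Nash equilibria.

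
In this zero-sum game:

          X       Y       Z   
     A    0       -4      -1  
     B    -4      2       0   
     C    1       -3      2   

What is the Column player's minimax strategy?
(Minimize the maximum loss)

Column should play X, value = 1

Work:
Column player minimizes Row's maximum payoff:
Column X: max payoff to Row = 1
Column Y: max payoff to Row = 2
Column Z: max payoff to Row = 2
Minimum is 1, achieved by column X.
Minimax strategy: X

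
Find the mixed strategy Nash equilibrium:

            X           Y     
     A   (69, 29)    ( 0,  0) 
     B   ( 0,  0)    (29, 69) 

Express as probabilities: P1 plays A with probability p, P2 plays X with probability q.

p = 0.7041, q = 0.2959

Work:
Find probabilities that make opponent indifferent:
P2 chooses q to make P1 indifferent between A and B
P1 chooses p to make P2 indifferent between X and Y
Mixed NE: P1 plays (A: 0.7041, B: 0.2959), P2 plays (X: 0.2959, Y: 0.7041)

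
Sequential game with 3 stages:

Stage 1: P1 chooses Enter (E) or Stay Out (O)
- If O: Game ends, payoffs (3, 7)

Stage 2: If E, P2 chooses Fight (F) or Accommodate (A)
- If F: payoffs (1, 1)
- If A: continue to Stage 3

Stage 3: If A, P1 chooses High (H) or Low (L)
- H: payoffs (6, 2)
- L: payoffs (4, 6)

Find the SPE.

SPE: (E, A, H); Outcome (6, 2)

Work:
Stage 3: P1 chooses H (6 vs 4)
Stage 2: P2: F->1, A->2 (anticipating H). Choose A
Stage 1: P1: O->3, E->6 (anticipating A, H). Choose E
SPE path: E -> A -> H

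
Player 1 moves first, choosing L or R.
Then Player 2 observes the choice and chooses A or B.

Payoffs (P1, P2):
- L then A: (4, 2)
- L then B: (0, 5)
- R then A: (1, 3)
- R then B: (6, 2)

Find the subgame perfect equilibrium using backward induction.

P1 plays R, P2 plays B after L and A after R; Payoff (1, 3)

Work:
Backward induction:
After L: P2 chooses B → P1 gets 0
After R: P2 chooses A → P1 gets 1
P1 chooses R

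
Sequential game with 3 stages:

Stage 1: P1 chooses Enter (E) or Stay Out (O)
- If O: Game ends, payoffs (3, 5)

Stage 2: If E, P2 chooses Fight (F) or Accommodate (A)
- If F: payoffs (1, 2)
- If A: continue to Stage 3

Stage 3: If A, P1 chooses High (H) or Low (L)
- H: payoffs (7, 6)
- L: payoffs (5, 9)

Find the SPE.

SPE: (E, A, H); Outcome (7, 6)

Work:
Stage 3: P1 chooses H (7 vs 5)
Stage 2: P2: F->2, A->6 (anticipating H). Choose A
Stage 1: P1: O->3, E->7 (anticipating A, H). Choose E
SPE path: E -> A -> H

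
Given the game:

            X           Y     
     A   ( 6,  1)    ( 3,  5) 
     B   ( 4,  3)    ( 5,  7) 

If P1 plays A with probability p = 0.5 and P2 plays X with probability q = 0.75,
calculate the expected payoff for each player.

E[P1] = 4.75, E[P2] = 3.0

Work:
E[P1] = p·q·π₁(A,X) + p·(1-q)·π₁(A,Y) + (1-p)·q·π₁(B,X) + (1-p)·(1-q)·π₁(B,Y)
= 0.5·0.75·6 + 0.5·0.25·3 + 0.5·0.75·4 + 0.5·0.25·5
= 4.75

E[P2] = 3.0 (similar calculation)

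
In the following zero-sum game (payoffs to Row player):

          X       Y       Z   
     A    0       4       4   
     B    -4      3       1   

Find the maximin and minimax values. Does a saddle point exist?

Maximin = 0, Minimax = 0, Saddle: True

Work:
Row minimums: [0, -4] → maximin = 0
Column maximums: [0, 4, 4] → minimax = 0
Saddle point exists! Game value = 0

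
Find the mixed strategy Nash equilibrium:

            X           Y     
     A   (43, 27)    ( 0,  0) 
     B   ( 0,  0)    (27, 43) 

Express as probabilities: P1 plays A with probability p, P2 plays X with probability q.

p = 0.6143, q = 0.3857

Work:
Find probabilities that make opponent indifferent:
P2 chooses q to make P1 indifferent between A and B
P1 chooses p to make P2 indifferent between X and Y
Mixed NE: P1 plays (A: 0.6143, B: 0.3857), P2 plays (X: 0.3857, Y: 0.6143)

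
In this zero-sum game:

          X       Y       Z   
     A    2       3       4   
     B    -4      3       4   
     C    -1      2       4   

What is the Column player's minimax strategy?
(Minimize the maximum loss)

Column should play X, value = 2

Work:
Column player minimizes Row's maximum payoff:
Column X: max payoff to Row = 2
Column Y: max payoff to Row = 3
Column Z: max payoff to Row = 4
Minimum is 2, achieved by column X.
Minimax strategy: X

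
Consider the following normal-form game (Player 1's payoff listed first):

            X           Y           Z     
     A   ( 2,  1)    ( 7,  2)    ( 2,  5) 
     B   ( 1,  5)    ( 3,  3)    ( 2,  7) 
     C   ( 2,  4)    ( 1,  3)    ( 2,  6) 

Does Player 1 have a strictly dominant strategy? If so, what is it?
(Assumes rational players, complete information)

No strictly dominant strategy exists for Player 1

Work:
A strategy strictly dominates another if it gives a strictly higher payoff against every opponent action. Compare each pair of P1's strategies column-by-column:
  A vs B: [2 vs 1, 7 vs 3, 2 vs 2] → A does not strictly dominate B (column Z: 2 ≤ 2)
  A vs C: [2 vs 2, 7 vs 1, 2 vs 2] → A does not strictly dominate C (column X: 2 ≤ 2)
  B vs A: [1 vs 2, 3 vs 7, 2 vs 2] → B does not strictly dominate A (column X: 1 ≤ 2)
  B vs C: [1 vs 2, 3 vs 1, 2 vs 2] → B does not strictly dominate C (column X: 1 ≤ 2)
  C vs A: [2 vs 2, 1 vs 7, 2 vs 2] → C does not strictly dominate A (column X: 2 ≤ 2)
  C vs B: [2 vs 1, 1 vs 3, 2 vs 2] → C does not strictly dominate B (column Y: 1 ≤ 3)
No single strategy strictly dominates all others → no strictly dominant strategy.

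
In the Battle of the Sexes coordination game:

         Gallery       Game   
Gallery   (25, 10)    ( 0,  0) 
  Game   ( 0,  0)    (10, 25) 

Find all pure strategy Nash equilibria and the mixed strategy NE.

Pure NE: (Gallery, Gallery) and (Game, Game); Mixed NE: p = 0.7143, q = 0.2857

Work:
Check pure NE:
(Gallery, Gallery): (25, 10) - no unilateral deviation beneficial
(Game, Game): (10, 25) - no unilateral deviation beneficial
Mixed NE: P1 plays Gallery with p = 0.7143, P2 plays Gallery with q = 0.2857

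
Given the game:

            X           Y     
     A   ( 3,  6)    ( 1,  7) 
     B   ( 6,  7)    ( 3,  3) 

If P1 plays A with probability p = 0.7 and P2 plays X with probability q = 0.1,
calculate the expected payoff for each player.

E[P1] = 1.83, E[P2] = 5.85

Work:
E[P1] = p·q·π₁(A,X) + p·(1-q)·π₁(A,Y) + (1-p)·q·π₁(B,X) + (1-p)·(1-q)·π₁(B,Y)
= 0.7·0.1·3 + 0.7·0.9·1 + 0.3·0.1·6 + 0.3·0.9·3
= 1.83

E[P2] = 5.85 (similar calculation)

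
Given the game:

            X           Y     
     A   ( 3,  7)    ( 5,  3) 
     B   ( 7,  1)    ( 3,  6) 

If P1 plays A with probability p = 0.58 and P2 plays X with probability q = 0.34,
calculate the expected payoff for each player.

E[P1] = 4.3368, E[P2] = 4.3348

Work:
E[P1] = p·q·π₁(A,X) + p·(1-q)·π₁(A,Y) + (1-p)·q·π₁(B,X) + (1-p)·(1-q)·π₁(B,Y)
= 0.58·0.34·3 + 0.58·0.66·5 + 0.42·0.34·7 + 0.42·0.66·3
= 4.3368

E[P2] = 4.3348 (similar calculation)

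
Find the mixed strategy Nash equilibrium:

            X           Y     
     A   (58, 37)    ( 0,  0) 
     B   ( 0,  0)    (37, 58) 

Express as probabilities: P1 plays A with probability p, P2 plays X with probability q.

p = 0.6105, q = 0.3895

Work:
Find probabilities that make opponent indifferent:
P2 chooses q to make P1 indifferent between A and B
P1 chooses p to make P2 indifferent between X and Y
Mixed NE: P1 plays (A: 0.6105, B: 0.3895), P2 plays (X: 0.3895, Y: 0.6105)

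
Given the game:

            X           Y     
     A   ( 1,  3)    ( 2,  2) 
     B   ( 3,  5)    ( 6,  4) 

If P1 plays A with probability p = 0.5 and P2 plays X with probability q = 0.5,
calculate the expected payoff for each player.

E[P1] = 3.0, E[P2] = 3.5

Work:
E[P1] = p·q·π₁(A,X) + p·(1-q)·π₁(A,Y) + (1-p)·q·π₁(B,X) + (1-p)·(1-q)·π₁(B,Y)
= 0.5·0.5·1 + 0.5·0.5·2 + 0.5·0.5·3 + 0.5·0.5·6
= 3.0

E[P2] = 3.5 (similar calculation)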